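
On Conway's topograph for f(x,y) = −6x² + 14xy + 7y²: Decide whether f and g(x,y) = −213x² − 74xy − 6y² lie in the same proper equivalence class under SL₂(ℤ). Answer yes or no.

D₁ = 364, D₂ = 364
river cycle of f (length 8): (7, 14, -6), (-6, 10, 11), (11, 12, -5), (-5, 18, 2), (2, 18, -5), (-5, 12, 11), (11, 10, -6), (-6, 14, 7)
river cycle of g (length 8): (-6, 14, 7), (7, 14, -6), (-6, 10, 11), (11, 12, -5), (-5, 18, 2), (2, 18, -5), (-5, 12, 11), (11, 10, -6)
cycles coincide ⇒ equivalent

yes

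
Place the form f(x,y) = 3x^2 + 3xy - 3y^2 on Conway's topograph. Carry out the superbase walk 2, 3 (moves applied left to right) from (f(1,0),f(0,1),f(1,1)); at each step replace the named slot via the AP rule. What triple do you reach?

start (3,-3,3) = (f(1,0),f(0,1),f(1,1))
replace slot 2: 2·(3+3) − (-3) = 15 → (3,15,3)
replace slot 3: 2·(3+15) − 3 = 33 → (3,15,33)

3,15,33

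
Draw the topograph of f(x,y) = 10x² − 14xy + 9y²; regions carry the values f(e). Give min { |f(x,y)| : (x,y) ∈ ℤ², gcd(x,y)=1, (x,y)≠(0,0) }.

translate: b→6 (≡-14 mod 20), so (10,-14,9)→(10,6,5)
flip: (10,6,5)→(5,-6,10)
translate: b→4 (≡-6 mod 10), so (5,-6,10)→(5,4,9)
reduced (well bottom): (5,4,9) with a≤c, −a<b≤a
well minimum = a = 5

5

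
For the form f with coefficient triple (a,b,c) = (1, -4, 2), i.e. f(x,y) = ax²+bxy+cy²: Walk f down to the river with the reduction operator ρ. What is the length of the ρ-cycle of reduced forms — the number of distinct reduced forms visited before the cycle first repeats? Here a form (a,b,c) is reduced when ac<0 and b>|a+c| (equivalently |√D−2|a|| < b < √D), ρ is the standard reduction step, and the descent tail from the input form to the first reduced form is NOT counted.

D = 8, ⌊√D⌋ = 2
descent: ρ → (2,0,-1)
descent: ρ → (-1,2,1)  [lands on river]
river: ρ → (1,2,-1)
ρ-cycle length = 2 (tail of 2 descent steps not counted)

2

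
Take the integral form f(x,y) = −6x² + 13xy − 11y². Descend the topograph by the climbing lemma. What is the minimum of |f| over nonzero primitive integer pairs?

translate: b→-1 (≡-13 mod 12), so (6,-13,11)→(6,-1,4)
flip: (6,-1,4)→(4,1,6)
reduced (well bottom): (4,1,6) with a≤c, −a<b≤a
well minimum |f| = |-4| = 4 (negative-definite)

4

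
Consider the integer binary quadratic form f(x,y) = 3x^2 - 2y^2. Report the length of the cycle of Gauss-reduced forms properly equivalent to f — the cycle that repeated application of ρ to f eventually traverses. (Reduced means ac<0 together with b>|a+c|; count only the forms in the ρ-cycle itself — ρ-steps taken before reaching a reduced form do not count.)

D = 24, ⌊√D⌋ = 4
descent: ρ → (-2,4,1)  [lands on river]
river: ρ → (1,4,-2)
ρ-cycle length = 2 (tail of 1 descent step not counted)

2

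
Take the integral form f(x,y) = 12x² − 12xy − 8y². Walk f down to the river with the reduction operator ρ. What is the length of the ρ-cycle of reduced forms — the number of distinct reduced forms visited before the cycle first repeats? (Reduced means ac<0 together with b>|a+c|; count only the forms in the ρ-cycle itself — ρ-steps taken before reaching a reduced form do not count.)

D = 528, ⌊√D⌋ = 22
descent: ρ → (-8,12,12)  [lands on river]
river: ρ → (12,12,-8)
river: ρ → (-8,20,4)
river: ρ → (4,20,-8)
ρ-cycle length = 4 (tail of 1 descent step not counted)

4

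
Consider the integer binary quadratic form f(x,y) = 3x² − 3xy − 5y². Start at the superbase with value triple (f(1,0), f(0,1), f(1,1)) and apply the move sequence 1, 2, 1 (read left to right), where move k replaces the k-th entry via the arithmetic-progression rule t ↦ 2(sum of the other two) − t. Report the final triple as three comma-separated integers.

start (3,-5,-5) = (f(1,0),f(0,1),f(1,1))
replace slot 1: 2·((-5)+(-5)) − 3 = -23 → (-23,-5,-5)
replace slot 2: 2·((-23)+(-5)) − (-5) = -51 → (-23,-51,-5)
replace slot 1: 2·((-51)+(-5)) − (-23) = -89 → (-89,-51,-5)

-89,-51,-5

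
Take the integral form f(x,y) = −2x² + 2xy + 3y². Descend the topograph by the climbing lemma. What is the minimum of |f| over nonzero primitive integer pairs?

river: ρ → (3,4,-1)
river: ρ → (-1,4,3)
river: ρ → (3,2,-2)
river: ρ → (-2,2,3)
closes: descent 0, river 4
min |a| on river = 1

1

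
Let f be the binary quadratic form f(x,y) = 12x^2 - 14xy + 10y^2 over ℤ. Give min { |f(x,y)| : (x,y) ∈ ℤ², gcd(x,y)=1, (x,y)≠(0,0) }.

translate: b→10 (≡-14 mod 24), so (12,-14,10)→(12,10,8)
flip: (12,10,8)→(8,-10,12)
translate: b→6 (≡-10 mod 16), so (8,-10,12)→(8,6,10)
reduced (well bottom): (8,6,10) with a≤c, −a<b≤a
well minimum = a = 8

8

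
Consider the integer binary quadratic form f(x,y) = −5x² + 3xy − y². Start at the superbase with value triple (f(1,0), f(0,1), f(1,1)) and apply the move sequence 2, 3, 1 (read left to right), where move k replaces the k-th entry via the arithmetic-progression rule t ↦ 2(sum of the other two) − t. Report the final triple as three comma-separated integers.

start (-5,-1,-3) = (f(1,0),f(0,1),f(1,1))
replace slot 2: 2·((-5)+(-3)) − (-1) = -15 → (-5,-15,-3)
replace slot 3: 2·((-5)+(-15)) − (-3) = -37 → (-5,-15,-37)
replace slot 1: 2·((-15)+(-37)) − (-5) = -99 → (-99,-15,-37)

-99,-15,-37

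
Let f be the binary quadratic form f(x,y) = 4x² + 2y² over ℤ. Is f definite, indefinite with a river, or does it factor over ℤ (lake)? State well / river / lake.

D = b²−4ac = 0² − 4·4·2 = -32
D < 0 ⇒ definite ⇒ every region one sign ⇒ single well

well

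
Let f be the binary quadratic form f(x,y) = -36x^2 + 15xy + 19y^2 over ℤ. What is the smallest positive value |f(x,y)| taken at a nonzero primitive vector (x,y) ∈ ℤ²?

descent: ρ → (19,23,-32)  [lands on river]
river: ρ → (-32,41,10)
river: ρ → (10,39,-36)
river: ρ → (-36,33,13)
river: ρ → (13,45,-18)
river: ρ → (-18,27,31)
river: ρ → (31,35,-14)
river: ρ → (-14,49,10)
river: ρ → (10,51,-9)
river: ρ → (-9,39,40)
river: ρ → (40,41,-8)
river: ρ → (-8,39,45)
river: ρ → (45,51,-2)
river: ρ → (-2,53,19)
closes: descent 1, river 14
min |a| on river = 2

2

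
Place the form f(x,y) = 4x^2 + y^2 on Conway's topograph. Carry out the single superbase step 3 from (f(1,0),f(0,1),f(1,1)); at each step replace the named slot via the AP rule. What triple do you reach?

start (4,1,5) = (f(1,0),f(0,1),f(1,1))
replace slot 3: 2·(4+1) − 5 = 5 → (4,1,5)

4,1,5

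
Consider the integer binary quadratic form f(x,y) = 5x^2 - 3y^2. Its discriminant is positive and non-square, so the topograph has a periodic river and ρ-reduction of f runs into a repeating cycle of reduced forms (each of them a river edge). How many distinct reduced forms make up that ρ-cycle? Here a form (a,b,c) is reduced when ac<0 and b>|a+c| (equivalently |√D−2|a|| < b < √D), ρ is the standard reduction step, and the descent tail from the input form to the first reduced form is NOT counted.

D = 60, ⌊√D⌋ = 7
descent: ρ → (-3,6,2)  [lands on river]
river: ρ → (2,6,-3)
ρ-cycle length = 2 (tail of 1 descent step not counted)

2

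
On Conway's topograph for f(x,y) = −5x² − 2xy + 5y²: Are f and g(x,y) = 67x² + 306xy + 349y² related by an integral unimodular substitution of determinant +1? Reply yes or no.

D₁ = 104, D₂ = 104
river cycle of f (length 6): (5, 2, -5), (-5, 8, 2), (2, 8, -5), (-5, 2, 5), (5, 8, -2), (-2, 8, 5)
river cycle of g (length 6): (5, 2, -5), (-5, 8, 2), (2, 8, -5), (-5, 2, 5), (5, 8, -2), (-2, 8, 5)
cycles coincide ⇒ equivalent

yes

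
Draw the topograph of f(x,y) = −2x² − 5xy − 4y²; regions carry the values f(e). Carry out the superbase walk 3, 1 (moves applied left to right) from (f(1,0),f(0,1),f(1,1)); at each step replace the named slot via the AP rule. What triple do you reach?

start (-2,-4,-11) = (f(1,0),f(0,1),f(1,1))
replace slot 3: 2·((-2)+(-4)) − (-11) = -1 → (-2,-4,-1)
replace slot 1: 2·((-4)+(-1)) − (-2) = -8 → (-8,-4,-1)

-8,-4,-1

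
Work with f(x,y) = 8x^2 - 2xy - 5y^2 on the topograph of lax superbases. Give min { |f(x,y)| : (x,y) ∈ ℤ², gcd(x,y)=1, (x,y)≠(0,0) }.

descent: ρ → (-5,12,1)  [lands on river]
river: ρ → (1,12,-5)
river: ρ → (-5,8,5)
river: ρ → (5,12,-1)
river: ρ → (-1,12,5)
river: ρ → (5,8,-5)
closes: descent 1, river 6
min |a| on river = 1

1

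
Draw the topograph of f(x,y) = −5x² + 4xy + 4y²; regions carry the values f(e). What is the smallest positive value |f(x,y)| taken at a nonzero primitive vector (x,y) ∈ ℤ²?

river: ρ → (4,4,-5)
river: ρ → (-5,6,3)
river: ρ → (3,6,-5)
river: ρ → (-5,4,4)
closes: descent 0, river 4
min |a| on river = 3

3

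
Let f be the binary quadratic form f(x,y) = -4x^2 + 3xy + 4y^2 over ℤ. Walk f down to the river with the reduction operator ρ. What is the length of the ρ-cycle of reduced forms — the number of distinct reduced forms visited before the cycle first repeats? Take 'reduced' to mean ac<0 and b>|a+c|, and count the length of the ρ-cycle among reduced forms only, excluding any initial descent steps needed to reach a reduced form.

D = 73, ⌊√D⌋ = 8
river: ρ → (4,5,-3)
river: ρ → (-3,7,2)
river: ρ → (2,5,-6)
river: ρ → (-6,7,1)
river: ρ → (1,7,-6)
river: ρ → (-6,5,2)
river: ρ → (2,7,-3)
river: ρ → (-3,5,4)
river: ρ → (4,3,-4)
river: ρ → (-4,5,3)
river: ρ → (3,7,-2)
river: ρ → (-2,5,6)
river: ρ → (6,7,-1)
river: ρ → (-1,7,6)
river: ρ → (6,5,-2)
river: ρ → (-2,7,3)
river: ρ → (3,5,-4)
river: ρ → (-4,3,4)
ρ-cycle length = 18 (tail of 0 descent steps not counted)

18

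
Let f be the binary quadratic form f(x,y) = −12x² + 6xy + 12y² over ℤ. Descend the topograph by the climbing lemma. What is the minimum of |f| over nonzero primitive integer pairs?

river: ρ → (12,18,-6)
river: ρ → (-6,18,12)
river: ρ → (12,6,-12)
river: ρ → (-12,18,6)
river: ρ → (6,18,-12)
river: ρ → (-12,6,12)
closes: descent 0, river 6
min |a| on river = 6

6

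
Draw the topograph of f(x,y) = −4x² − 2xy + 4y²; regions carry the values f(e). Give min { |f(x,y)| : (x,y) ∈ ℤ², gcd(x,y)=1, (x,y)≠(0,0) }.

descent: ρ → (4,2,-4)  [lands on river]
river: ρ → (-4,6,2)
river: ρ → (2,6,-4)
river: ρ → (-4,2,4)
river: ρ → (4,6,-2)
river: ρ → (-2,6,4)
closes: descent 1, river 6
min |a| on river = 2

2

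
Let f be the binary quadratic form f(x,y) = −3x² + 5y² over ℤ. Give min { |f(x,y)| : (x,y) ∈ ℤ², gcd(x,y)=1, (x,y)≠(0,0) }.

descent: ρ → (5,0,-3)
descent: ρ → (-3,6,2)  [lands on river]
river: ρ → (2,6,-3)
closes: descent 2, river 2
min |a| on river = 2

2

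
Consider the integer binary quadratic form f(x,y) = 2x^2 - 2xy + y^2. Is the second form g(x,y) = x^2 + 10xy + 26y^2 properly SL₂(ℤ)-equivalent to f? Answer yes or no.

D₁ = -4, D₂ = -4
f: translate: b→2 (≡-2 mod 4), so (2,-2,1)→(2,2,1)
f: flip: (2,2,1)→(1,-2,2)
f: translate: b→0 (≡-2 mod 2), so (1,-2,2)→(1,0,1)
f: reduced (well bottom): (1,0,1) with a≤c, −a<b≤a
g: translate: b→0 (≡10 mod 2), so (1,10,26)→(1,0,1)
g: reduced (well bottom): (1,0,1) with a≤c, −a<b≤a
reduced forms (1, 0, 1) vs (1, 0, 1) ⇒ equivalent

yes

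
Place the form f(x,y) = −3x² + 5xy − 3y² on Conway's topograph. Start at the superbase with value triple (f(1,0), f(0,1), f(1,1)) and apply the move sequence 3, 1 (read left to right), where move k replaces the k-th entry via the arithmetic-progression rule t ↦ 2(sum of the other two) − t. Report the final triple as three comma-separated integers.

start (-3,-3,-1) = (f(1,0),f(0,1),f(1,1))
replace slot 3: 2·((-3)+(-3)) − (-1) = -11 → (-3,-3,-11)
replace slot 1: 2·((-3)+(-11)) − (-3) = -25 → (-25,-3,-11)

-25,-3,-11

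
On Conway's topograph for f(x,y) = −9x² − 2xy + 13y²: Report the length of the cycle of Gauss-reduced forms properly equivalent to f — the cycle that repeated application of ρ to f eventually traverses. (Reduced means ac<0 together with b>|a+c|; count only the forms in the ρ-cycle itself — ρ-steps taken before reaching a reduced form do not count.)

D = 472, ⌊√D⌋ = 21
descent: ρ → (13,2,-9)
descent: ρ → (-9,16,6)  [lands on river]
river: ρ → (6,20,-3)
river: ρ → (-3,16,18)
river: ρ → (18,20,-1)
river: ρ → (-1,20,18)
river: ρ → (18,16,-3)
river: ρ → (-3,20,6)
river: ρ → (6,16,-9)
river: ρ → (-9,20,2)
river: ρ → (2,20,-9)
ρ-cycle length = 10 (tail of 2 descent steps not counted)

10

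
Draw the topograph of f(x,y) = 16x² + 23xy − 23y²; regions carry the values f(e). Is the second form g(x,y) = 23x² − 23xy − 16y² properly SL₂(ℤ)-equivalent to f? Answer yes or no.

D₁ = 2001, D₂ = 2001
river cycle of f (length 22): (-23, 23, 16), (16, 41, -5), (-5, 39, 24), (24, 9, -20), (-20, 31, 13), (13, 21, -30), (-30, 39, 4), (4, 41, -20), (-20, 39, 6), (6, 33, -38), … (12 more)
river cycle of g (length 22): (-16, 23, 23), (23, 23, -16), (-16, 41, 5), (5, 39, -24), (-24, 9, 20), (20, 31, -13), (-13, 21, 30), (30, 39, -4), (-4, 41, 20), (20, 39, -6), … (12 more)
cycles differ ⇒ inequivalent

no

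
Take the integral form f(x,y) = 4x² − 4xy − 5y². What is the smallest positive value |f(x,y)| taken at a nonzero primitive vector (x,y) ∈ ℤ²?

descent: ρ → (-5,4,4)  [lands on river]
river: ρ → (4,4,-5)
river: ρ → (-5,6,3)
river: ρ → (3,6,-5)
closes: descent 1, river 4
min |a| on river = 3

3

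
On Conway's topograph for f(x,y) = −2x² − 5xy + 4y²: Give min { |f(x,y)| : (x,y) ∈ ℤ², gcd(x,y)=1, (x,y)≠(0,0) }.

descent: ρ → (4,5,-2)  [lands on river]
river: ρ → (-2,7,1)
river: ρ → (1,7,-2)
river: ρ → (-2,5,4)
river: ρ → (4,3,-3)
river: ρ → (-3,3,4)
closes: descent 1, river 6
min |a| on river = 1

1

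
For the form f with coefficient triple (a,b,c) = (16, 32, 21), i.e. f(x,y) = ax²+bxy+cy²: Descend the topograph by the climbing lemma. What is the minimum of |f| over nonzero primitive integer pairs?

translate: b→0 (≡32 mod 32), so (16,32,21)→(16,0,5)
flip: (16,0,5)→(5,0,16)
reduced (well bottom): (5,0,16) with a≤c, −a<b≤a
well minimum = a = 5

5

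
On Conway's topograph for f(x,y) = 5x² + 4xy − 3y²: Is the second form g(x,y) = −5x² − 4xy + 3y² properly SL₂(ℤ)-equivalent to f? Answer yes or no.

D₁ = 76, D₂ = 76
river cycle of f (length 6): (-3, 8, 1), (1, 8, -3), (-3, 4, 5), (5, 6, -2), (-2, 6, 5), (5, 4, -3)
river cycle of g (length 6): (3, 4, -5), (-5, 6, 2), (2, 6, -5), (-5, 4, 3), (3, 8, -1), (-1, 8, 3)
cycles differ ⇒ inequivalent

no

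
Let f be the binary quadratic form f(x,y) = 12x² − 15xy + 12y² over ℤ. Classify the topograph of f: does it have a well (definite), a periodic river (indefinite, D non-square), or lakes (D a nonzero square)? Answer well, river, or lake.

D = b²−4ac = (-15)² − 4·12·12 = -351
D < 0 ⇒ definite ⇒ every region one sign ⇒ single well

well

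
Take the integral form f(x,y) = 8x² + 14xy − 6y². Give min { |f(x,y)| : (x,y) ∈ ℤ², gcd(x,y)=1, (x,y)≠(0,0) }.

river: ρ → (-6,10,12)
river: ρ → (12,14,-4)
river: ρ → (-4,18,4)
river: ρ → (4,14,-12)
river: ρ → (-12,10,6)
river: ρ → (6,14,-8)
river: ρ → (-8,18,2)
river: ρ → (2,18,-8)
river: ρ → (-8,14,6)
river: ρ → (6,10,-12)
river: ρ → (-12,14,4)
river: ρ → (4,18,-4)
river: ρ → (-4,14,12)
river: ρ → (12,10,-6)
river: ρ → (-6,14,8)
river: ρ → (8,18,-2)
river: ρ → (-2,18,8)
river: ρ → (8,14,-6)
closes: descent 0, river 18
min |a| on river = 2

2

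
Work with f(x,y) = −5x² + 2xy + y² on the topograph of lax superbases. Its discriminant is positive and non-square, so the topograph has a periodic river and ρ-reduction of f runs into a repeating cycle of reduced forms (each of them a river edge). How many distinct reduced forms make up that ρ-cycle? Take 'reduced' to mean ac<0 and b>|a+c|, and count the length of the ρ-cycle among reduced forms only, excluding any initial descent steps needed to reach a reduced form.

D = 24, ⌊√D⌋ = 4
descent: ρ → (1,4,-2)  [lands on river]
river: ρ → (-2,4,1)
ρ-cycle length = 2 (tail of 1 descent step not counted)

2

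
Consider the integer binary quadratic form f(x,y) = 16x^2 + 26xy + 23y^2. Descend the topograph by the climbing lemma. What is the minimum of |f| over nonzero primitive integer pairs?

translate: b→-6 (≡26 mod 32), so (16,26,23)→(16,-6,13)
flip: (16,-6,13)→(13,6,16)
reduced (well bottom): (13,6,16) with a≤c, −a<b≤a
well minimum = a = 13

13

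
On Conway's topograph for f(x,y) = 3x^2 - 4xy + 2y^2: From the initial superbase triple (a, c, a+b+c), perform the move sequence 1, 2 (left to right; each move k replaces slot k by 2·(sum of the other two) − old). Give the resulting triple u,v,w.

start (3,2,1) = (f(1,0),f(0,1),f(1,1))
replace slot 1: 2·(2+1) − 3 = 3 → (3,2,1)
replace slot 2: 2·(3+1) − 2 = 6 → (3,6,1)

3,6,1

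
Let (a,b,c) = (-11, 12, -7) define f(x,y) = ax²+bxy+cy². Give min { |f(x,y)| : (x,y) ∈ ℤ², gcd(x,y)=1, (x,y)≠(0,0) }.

translate: b→10 (≡-12 mod 22), so (11,-12,7)→(11,10,6)
flip: (11,10,6)→(6,-10,11)
translate: b→2 (≡-10 mod 12), so (6,-10,11)→(6,2,7)
reduced (well bottom): (6,2,7) with a≤c, −a<b≤a
well minimum |f| = |-6| = 6 (negative-definite)

6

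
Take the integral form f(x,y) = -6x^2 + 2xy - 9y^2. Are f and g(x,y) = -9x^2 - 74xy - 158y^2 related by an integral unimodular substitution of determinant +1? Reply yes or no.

D₁ = -212, D₂ = -212
f is negative-definite; reduce −f:
−f: reduced (well bottom): (6,-2,9) with a≤c, −a<b≤a
flip sign back: reduced form of f is (-6,2,-9)
g is negative-definite; reduce −g:
−g: translate: b→2 (≡74 mod 18), so (9,74,158)→(9,2,6)
−g: flip: (9,2,6)→(6,-2,9)
−g: reduced (well bottom): (6,-2,9) with a≤c, −a<b≤a
flip sign back: reduced form of g is (-6,2,-9)
reduced forms (-6, 2, -9) vs (-6, 2, -9) ⇒ equivalent

yes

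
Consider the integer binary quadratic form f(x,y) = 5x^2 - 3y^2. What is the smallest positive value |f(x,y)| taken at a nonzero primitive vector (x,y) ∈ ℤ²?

descent: ρ → (-3,6,2)  [lands on river]
river: ρ → (2,6,-3)
closes: descent 1, river 2
min |a| on river = 2

2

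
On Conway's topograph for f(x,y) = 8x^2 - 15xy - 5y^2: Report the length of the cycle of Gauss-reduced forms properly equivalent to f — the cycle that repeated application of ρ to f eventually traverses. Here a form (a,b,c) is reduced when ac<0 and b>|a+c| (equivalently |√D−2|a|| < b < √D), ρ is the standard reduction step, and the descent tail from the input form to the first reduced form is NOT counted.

D = 385, ⌊√D⌋ = 19
descent: ρ → (-5,15,8)  [lands on river]
river: ρ → (8,17,-3)
river: ρ → (-3,19,2)
river: ρ → (2,17,-12)
river: ρ → (-12,7,7)
river: ρ → (7,7,-12)
river: ρ → (-12,17,2)
river: ρ → (2,19,-3)
river: ρ → (-3,17,8)
river: ρ → (8,15,-5)
ρ-cycle length = 10 (tail of 1 descent step not counted)

10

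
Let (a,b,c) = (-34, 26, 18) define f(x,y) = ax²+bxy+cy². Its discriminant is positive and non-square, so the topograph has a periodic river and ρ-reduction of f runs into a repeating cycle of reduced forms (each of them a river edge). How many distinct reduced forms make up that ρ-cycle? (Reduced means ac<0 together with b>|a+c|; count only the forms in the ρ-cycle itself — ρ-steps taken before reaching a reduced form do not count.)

D = 3124, ⌊√D⌋ = 55
river: ρ → (18,46,-14)
river: ρ → (-14,38,30)
river: ρ → (30,22,-22)
river: ρ → (-22,22,30)
river: ρ → (30,38,-14)
river: ρ → (-14,46,18)
river: ρ → (18,26,-34)
river: ρ → (-34,42,10)
river: ρ → (10,38,-42)
river: ρ → (-42,46,6)
river: ρ → (6,50,-26)
river: ρ → (-26,54,2)
river: ρ → (2,54,-26)
river: ρ → (-26,50,6)
river: ρ → (6,46,-42)
river: ρ → (-42,38,10)
river: ρ → (10,42,-34)
river: ρ → (-34,26,18)
ρ-cycle length = 18 (tail of 0 descent steps not counted)

18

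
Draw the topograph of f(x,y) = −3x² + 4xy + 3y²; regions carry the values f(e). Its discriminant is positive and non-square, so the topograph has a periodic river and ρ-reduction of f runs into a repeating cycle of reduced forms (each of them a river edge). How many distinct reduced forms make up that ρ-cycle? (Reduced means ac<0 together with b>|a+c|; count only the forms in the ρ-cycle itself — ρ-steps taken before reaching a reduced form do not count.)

D = 52, ⌊√D⌋ = 7
river: ρ → (3,2,-4)
river: ρ → (-4,6,1)
river: ρ → (1,6,-4)
river: ρ → (-4,2,3)
river: ρ → (3,4,-3)
river: ρ → (-3,2,4)
river: ρ → (4,6,-1)
river: ρ → (-1,6,4)
river: ρ → (4,2,-3)
river: ρ → (-3,4,3)
ρ-cycle length = 10 (tail of 0 descent steps not counted)

10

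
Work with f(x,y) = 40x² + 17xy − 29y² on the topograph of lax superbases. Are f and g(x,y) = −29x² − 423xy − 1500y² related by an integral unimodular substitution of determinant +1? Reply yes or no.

D₁ = 4929, D₂ = 4929
river cycle of f (length 42): (-29, 41, 28), (28, 15, -42), (-42, 69, 1), (1, 69, -42), (-42, 15, 28), (28, 41, -29), (-29, 17, 40), (40, 63, -6), (-6, 69, 7), (7, 57, -60), … (32 more)
river cycle of g (length 42): (-29, 41, 28), (28, 15, -42), (-42, 69, 1), (1, 69, -42), (-42, 15, 28), (28, 41, -29), (-29, 17, 40), (40, 63, -6), (-6, 69, 7), (7, 57, -60), … (32 more)
cycles coincide ⇒ equivalent

yes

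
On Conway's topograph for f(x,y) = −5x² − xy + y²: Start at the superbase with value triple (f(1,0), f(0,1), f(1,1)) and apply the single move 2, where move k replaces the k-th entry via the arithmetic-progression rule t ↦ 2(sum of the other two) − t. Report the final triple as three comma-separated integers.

start (-5,1,-5) = (f(1,0),f(0,1),f(1,1))
replace slot 2: 2·((-5)+(-5)) − 1 = -21 → (-5,-21,-5)

-5,-21,-5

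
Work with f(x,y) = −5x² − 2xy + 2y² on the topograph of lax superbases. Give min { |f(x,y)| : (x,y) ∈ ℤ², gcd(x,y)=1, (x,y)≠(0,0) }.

descent: ρ → (2,6,-1)  [lands on river]
river: ρ → (-1,6,2)
closes: descent 1, river 2
min |a| on river = 1

1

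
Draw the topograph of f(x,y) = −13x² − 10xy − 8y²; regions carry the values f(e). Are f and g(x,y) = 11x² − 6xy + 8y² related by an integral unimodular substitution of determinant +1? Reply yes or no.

D₁ = -316, D₂ = -316
f is negative-definite; reduce −f:
−f: flip: (13,10,8)→(8,-10,13)
−f: translate: b→6 (≡-10 mod 16), so (8,-10,13)→(8,6,11)
−f: reduced (well bottom): (8,6,11) with a≤c, −a<b≤a
flip sign back: reduced form of f is (-8,-6,-11)
g: flip: (11,-6,8)→(8,6,11)
g: reduced (well bottom): (8,6,11) with a≤c, −a<b≤a
reduced forms (-8, -6, -11) vs (8, 6, 11) ⇒ inequivalent

no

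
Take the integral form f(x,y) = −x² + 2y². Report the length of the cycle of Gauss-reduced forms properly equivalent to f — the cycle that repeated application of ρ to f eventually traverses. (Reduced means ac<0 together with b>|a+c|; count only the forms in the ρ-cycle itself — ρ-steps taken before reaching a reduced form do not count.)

D = 8, ⌊√D⌋ = 2
descent: ρ → (2,0,-1)
descent: ρ → (-1,2,1)  [lands on river]
river: ρ → (1,2,-1)
ρ-cycle length = 2 (tail of 2 descent steps not counted)

2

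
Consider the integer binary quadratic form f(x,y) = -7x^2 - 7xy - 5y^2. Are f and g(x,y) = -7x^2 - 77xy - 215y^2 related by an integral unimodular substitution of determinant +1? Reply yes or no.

D₁ = -91, D₂ = -91
f is negative-definite; reduce −f:
−f: flip: (7,7,5)→(5,-7,7)
−f: translate: b→3 (≡-7 mod 10), so (5,-7,7)→(5,3,5)
−f: reduced (well bottom): (5,3,5) with a≤c, −a<b≤a
flip sign back: reduced form of f is (-5,-3,-5)
g is negative-definite; reduce −g:
−g: translate: b→7 (≡77 mod 14), so (7,77,215)→(7,7,5)
−g: flip: (7,7,5)→(5,-7,7)
−g: translate: b→3 (≡-7 mod 10), so (5,-7,7)→(5,3,5)
−g: reduced (well bottom): (5,3,5) with a≤c, −a<b≤a
flip sign back: reduced form of g is (-5,-3,-5)
reduced forms (-5, -3, -5) vs (-5, -3, -5) ⇒ equivalent

yes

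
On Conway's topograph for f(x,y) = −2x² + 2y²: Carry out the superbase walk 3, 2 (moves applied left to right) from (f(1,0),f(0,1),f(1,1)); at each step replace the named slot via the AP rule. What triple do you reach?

start (-2,2,0) = (f(1,0),f(0,1),f(1,1))
replace slot 3: 2·((-2)+2) − 0 = 0 → (-2,2,0)
replace slot 2: 2·((-2)+0) − 2 = -6 → (-2,-6,0)

-2,-6,0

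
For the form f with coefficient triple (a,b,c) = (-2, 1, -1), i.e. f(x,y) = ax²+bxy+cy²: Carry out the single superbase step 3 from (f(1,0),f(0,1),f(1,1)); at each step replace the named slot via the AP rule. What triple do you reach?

start (-2,-1,-2) = (f(1,0),f(0,1),f(1,1))
replace slot 3: 2·((-2)+(-1)) − (-2) = -4 → (-2,-1,-4)

-2,-1,-4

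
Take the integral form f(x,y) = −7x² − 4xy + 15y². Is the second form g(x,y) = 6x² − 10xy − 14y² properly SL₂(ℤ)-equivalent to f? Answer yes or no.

D₁ = 436, D₂ = 436
river cycle of f (length 30): (-7, 10, 12), (12, 14, -5), (-5, 16, 9), (9, 20, -1), (-1, 20, 9), (9, 16, -5), (-5, 14, 12), (12, 10, -7), (-7, 18, 4), (4, 14, -15), … (20 more)
river cycle of g (length 14): (-14, 10, 6), (6, 14, -10), (-10, 6, 10), (10, 14, -6), (-6, 10, 14), (14, 18, -2), (-2, 18, 14), (14, 10, -6), (-6, 14, 10), (10, 6, -10), … (4 more)
cycles differ ⇒ inequivalent

no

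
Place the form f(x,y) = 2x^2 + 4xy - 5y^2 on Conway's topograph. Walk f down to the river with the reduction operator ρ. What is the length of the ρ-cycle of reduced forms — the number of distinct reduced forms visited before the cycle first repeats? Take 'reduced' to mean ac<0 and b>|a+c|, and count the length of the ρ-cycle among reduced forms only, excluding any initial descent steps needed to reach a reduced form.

D = 56, ⌊√D⌋ = 7
river: ρ → (-5,6,1)
river: ρ → (1,6,-5)
river: ρ → (-5,4,2)
river: ρ → (2,4,-5)
ρ-cycle length = 4 (tail of 0 descent steps not counted)

4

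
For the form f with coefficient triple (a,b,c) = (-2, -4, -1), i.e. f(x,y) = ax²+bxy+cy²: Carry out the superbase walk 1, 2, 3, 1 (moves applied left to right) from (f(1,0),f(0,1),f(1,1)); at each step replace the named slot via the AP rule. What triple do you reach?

start (-2,-1,-7) = (f(1,0),f(0,1),f(1,1))
replace slot 1: 2·((-1)+(-7)) − (-2) = -14 → (-14,-1,-7)
replace slot 2: 2·((-14)+(-7)) − (-1) = -41 → (-14,-41,-7)
replace slot 3: 2·((-14)+(-41)) − (-7) = -103 → (-14,-41,-103)
replace slot 1: 2·((-41)+(-103)) − (-14) = -274 → (-274,-41,-103)

-274,-41,-103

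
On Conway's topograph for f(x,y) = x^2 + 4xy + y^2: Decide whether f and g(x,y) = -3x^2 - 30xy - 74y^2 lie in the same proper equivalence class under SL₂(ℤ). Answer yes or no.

D₁ = 12, D₂ = 12
river cycle of f (length 2): (1, 2, -2), (-2, 2, 1)
river cycle of g (length 2): (1, 2, -2), (-2, 2, 1)
cycles coincide ⇒ equivalent

yes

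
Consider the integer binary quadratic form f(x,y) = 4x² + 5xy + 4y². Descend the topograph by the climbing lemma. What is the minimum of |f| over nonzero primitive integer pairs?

translate: b→-3 (≡5 mod 8), so (4,5,4)→(4,-3,3)
flip: (4,-3,3)→(3,3,4)
reduced (well bottom): (3,3,4) with a≤c, −a<b≤a
well minimum = a = 3

3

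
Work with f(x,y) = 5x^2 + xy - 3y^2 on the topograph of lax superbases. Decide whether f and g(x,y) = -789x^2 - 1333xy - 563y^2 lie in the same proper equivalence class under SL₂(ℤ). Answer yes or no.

D₁ = 61, D₂ = 61
river cycle of f (length 6): (-3, 5, 3), (3, 7, -1), (-1, 7, 3), (3, 5, -3), (-3, 7, 1), (1, 7, -3)
river cycle of g (length 6): (-3, 5, 3), (3, 7, -1), (-1, 7, 3), (3, 5, -3), (-3, 7, 1), (1, 7, -3)
cycles coincide ⇒ equivalent

yes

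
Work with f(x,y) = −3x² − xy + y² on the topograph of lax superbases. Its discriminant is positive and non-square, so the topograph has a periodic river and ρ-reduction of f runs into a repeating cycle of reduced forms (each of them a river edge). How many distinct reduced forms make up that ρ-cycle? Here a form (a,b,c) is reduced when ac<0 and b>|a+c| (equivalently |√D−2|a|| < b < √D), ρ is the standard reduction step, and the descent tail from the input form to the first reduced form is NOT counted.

D = 13, ⌊√D⌋ = 3
descent: ρ → (1,3,-1)  [lands on river]
river: ρ → (-1,3,1)
ρ-cycle length = 2 (tail of 1 descent step not counted)

2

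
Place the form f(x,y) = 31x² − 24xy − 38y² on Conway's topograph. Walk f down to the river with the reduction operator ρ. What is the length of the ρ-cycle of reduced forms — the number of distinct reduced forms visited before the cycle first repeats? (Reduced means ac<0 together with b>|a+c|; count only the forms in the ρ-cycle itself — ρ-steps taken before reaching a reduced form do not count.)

D = 5288, ⌊√D⌋ = 72
descent: ρ → (-38,24,31)  [lands on river]
river: ρ → (31,38,-31)
river: ρ → (-31,24,38)
river: ρ → (38,52,-17)
river: ρ → (-17,50,41)
river: ρ → (41,32,-26)
river: ρ → (-26,72,1)
river: ρ → (1,72,-26)
river: ρ → (-26,32,41)
river: ρ → (41,50,-17)
river: ρ → (-17,52,38)
river: ρ → (38,24,-31)
river: ρ → (-31,38,31)
river: ρ → (31,24,-38)
river: ρ → (-38,52,17)
river: ρ → (17,50,-41)
river: ρ → (-41,32,26)
river: ρ → (26,72,-1)
river: ρ → (-1,72,26)
river: ρ → (26,32,-41)
river: ρ → (-41,50,17)
river: ρ → (17,52,-38)
ρ-cycle length = 22 (tail of 1 descent step not counted)

22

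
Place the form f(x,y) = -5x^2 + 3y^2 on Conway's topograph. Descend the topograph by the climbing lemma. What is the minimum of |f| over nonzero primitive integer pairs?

descent: ρ → (3,6,-2)  [lands on river]
river: ρ → (-2,6,3)
closes: descent 1, river 2
min |a| on river = 2

2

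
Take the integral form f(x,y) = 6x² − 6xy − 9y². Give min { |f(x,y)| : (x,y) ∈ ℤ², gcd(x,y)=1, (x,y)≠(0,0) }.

descent: ρ → (-9,6,6)  [lands on river]
river: ρ → (6,6,-9)
river: ρ → (-9,12,3)
river: ρ → (3,12,-9)
closes: descent 1, river 4
min |a| on river = 3

3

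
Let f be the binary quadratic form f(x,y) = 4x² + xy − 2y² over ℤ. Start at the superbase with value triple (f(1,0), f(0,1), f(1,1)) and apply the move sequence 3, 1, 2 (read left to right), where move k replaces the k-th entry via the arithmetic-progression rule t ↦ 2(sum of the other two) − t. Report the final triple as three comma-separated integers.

start (4,-2,3) = (f(1,0),f(0,1),f(1,1))
replace slot 3: 2·(4+(-2)) − 3 = 1 → (4,-2,1)
replace slot 1: 2·((-2)+1) − 4 = -6 → (-6,-2,1)
replace slot 2: 2·((-6)+1) − (-2) = -8 → (-6,-8,1)

-6,-8,1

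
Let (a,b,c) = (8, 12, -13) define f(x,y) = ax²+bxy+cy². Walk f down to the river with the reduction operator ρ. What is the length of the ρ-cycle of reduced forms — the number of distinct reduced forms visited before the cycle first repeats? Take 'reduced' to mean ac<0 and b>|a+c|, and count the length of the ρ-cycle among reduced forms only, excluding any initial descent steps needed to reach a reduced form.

D = 560, ⌊√D⌋ = 23
river: ρ → (-13,14,7)
river: ρ → (7,14,-13)
river: ρ → (-13,12,8)
river: ρ → (8,20,-5)
river: ρ → (-5,20,8)
river: ρ → (8,12,-13)
ρ-cycle length = 6 (tail of 0 descent steps not counted)

6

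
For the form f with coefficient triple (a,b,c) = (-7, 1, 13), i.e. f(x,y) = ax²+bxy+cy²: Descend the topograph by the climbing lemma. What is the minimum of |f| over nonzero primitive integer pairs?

descent: ρ → (13,-1,-7)
descent: ρ → (-7,15,5)  [lands on river]
river: ρ → (5,15,-7)
river: ρ → (-7,13,7)
river: ρ → (7,15,-5)
river: ρ → (-5,15,7)
river: ρ → (7,13,-7)
closes: descent 2, river 6
min |a| on river = 5

5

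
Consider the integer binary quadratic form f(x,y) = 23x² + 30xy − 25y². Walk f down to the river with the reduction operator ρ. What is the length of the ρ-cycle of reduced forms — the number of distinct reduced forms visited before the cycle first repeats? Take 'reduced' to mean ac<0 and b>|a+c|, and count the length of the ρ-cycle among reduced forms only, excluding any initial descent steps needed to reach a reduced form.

D = 3200, ⌊√D⌋ = 56
river: ρ → (-25,20,28)
river: ρ → (28,36,-17)
river: ρ → (-17,32,32)
river: ρ → (32,32,-17)
river: ρ → (-17,36,28)
river: ρ → (28,20,-25)
river: ρ → (-25,30,23)
river: ρ → (23,16,-32)
river: ρ → (-32,48,7)
river: ρ → (7,50,-25)
river: ρ → (-25,50,7)
river: ρ → (7,48,-32)
river: ρ → (-32,16,23)
river: ρ → (23,30,-25)
ρ-cycle length = 14 (tail of 0 descent steps not counted)

14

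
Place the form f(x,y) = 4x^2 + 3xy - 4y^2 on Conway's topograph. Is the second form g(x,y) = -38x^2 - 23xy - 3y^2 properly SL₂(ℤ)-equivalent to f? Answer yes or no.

D₁ = 73, D₂ = 73
river cycle of f (length 18): (-4, 5, 3), (3, 7, -2), (-2, 5, 6), (6, 7, -1), (-1, 7, 6), (6, 5, -2), (-2, 7, 3), (3, 5, -4), (-4, 3, 4), (4, 5, -3), … (8 more)
river cycle of g (length 18): (-3, 5, 4), (4, 3, -4), (-4, 5, 3), (3, 7, -2), (-2, 5, 6), (6, 7, -1), (-1, 7, 6), (6, 5, -2), (-2, 7, 3), (3, 5, -4), … (8 more)
cycles coincide ⇒ equivalent

yes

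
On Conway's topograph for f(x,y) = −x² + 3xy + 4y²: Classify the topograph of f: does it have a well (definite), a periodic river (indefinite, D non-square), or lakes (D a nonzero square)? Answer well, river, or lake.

D = b²−4ac = 3² − 4·(-1)·4 = 25
D = 5² is a perfect square ⇒ form factors over ℤ ⇒ lakes

lake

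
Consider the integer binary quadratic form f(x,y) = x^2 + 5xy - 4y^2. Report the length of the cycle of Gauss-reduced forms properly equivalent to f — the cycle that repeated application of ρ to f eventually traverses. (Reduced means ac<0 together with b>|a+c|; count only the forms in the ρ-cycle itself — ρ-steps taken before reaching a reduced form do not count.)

D = 41, ⌊√D⌋ = 6
river: ρ → (-4,3,2)
river: ρ → (2,5,-2)
river: ρ → (-2,3,4)
river: ρ → (4,5,-1)
river: ρ → (-1,5,4)
river: ρ → (4,3,-2)
river: ρ → (-2,5,2)
river: ρ → (2,3,-4)
river: ρ → (-4,5,1)
river: ρ → (1,5,-4)
ρ-cycle length = 10 (tail of 0 descent steps not counted)

10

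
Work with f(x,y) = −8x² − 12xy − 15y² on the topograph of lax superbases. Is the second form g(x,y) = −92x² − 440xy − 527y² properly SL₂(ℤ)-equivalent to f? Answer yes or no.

D₁ = -336, D₂ = -336
f is negative-definite; reduce −f:
−f: translate: b→-4 (≡12 mod 16), so (8,12,15)→(8,-4,11)
−f: reduced (well bottom): (8,-4,11) with a≤c, −a<b≤a
flip sign back: reduced form of f is (-8,4,-11)
g is negative-definite; reduce −g:
−g: translate: b→72 (≡440 mod 184), so (92,440,527)→(92,72,15)
−g: flip: (92,72,15)→(15,-72,92)
−g: translate: b→-12 (≡-72 mod 30), so (15,-72,92)→(15,-12,8)
−g: flip: (15,-12,8)→(8,12,15)
−g: translate: b→-4 (≡12 mod 16), so (8,12,15)→(8,-4,11)
−g: reduced (well bottom): (8,-4,11) with a≤c, −a<b≤a
flip sign back: reduced form of g is (-8,4,-11)
reduced forms (-8, 4, -11) vs (-8, 4, -11) ⇒ equivalent

yes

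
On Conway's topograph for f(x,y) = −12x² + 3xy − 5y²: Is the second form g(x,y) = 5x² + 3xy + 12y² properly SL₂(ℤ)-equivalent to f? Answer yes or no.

D₁ = -231, D₂ = -231
f is negative-definite; reduce −f:
−f: flip: (12,-3,5)→(5,3,12)
−f: reduced (well bottom): (5,3,12) with a≤c, −a<b≤a
flip sign back: reduced form of f is (-5,-3,-12)
g: reduced (well bottom): (5,3,12) with a≤c, −a<b≤a
reduced forms (-5, -3, -12) vs (5, 3, 12) ⇒ inequivalent

no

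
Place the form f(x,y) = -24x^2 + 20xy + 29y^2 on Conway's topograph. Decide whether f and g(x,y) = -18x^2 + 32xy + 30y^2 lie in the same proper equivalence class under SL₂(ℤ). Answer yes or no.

D₁ = 3184, D₂ = 3184
river cycle of f (length 44): (29, 38, -15), (-15, 52, 8), (8, 44, -39), (-39, 34, 13), (13, 44, -24), (-24, 52, 5), (5, 48, -44), (-44, 40, 9), (9, 50, -19), (-19, 26, 33), … (34 more)
river cycle of g (length 20): (30, 28, -20), (-20, 52, 6), (6, 56, -2), (-2, 56, 6), (6, 52, -20), (-20, 28, 30), (30, 32, -18), (-18, 40, 22), (22, 48, -10), (-10, 52, 12), … (10 more)
cycles differ ⇒ inequivalent

no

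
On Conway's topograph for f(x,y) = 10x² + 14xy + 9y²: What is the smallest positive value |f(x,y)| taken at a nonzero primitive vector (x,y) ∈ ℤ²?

translate: b→-6 (≡14 mod 20), so (10,14,9)→(10,-6,5)
flip: (10,-6,5)→(5,6,10)
translate: b→-4 (≡6 mod 10), so (5,6,10)→(5,-4,9)
reduced (well bottom): (5,-4,9) with a≤c, −a<b≤a
well minimum = a = 5

5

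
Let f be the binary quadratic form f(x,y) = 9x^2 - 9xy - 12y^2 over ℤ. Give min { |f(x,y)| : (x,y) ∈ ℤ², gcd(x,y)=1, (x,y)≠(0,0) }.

descent: ρ → (-12,9,9)  [lands on river]
river: ρ → (9,9,-12)
river: ρ → (-12,15,6)
river: ρ → (6,21,-3)
river: ρ → (-3,21,6)
river: ρ → (6,15,-12)
closes: descent 1, river 6
min |a| on river = 3

3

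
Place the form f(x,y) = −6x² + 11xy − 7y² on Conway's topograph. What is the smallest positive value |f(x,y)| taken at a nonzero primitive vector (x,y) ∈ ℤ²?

translate: b→1 (≡-11 mod 12), so (6,-11,7)→(6,1,2)
flip: (6,1,2)→(2,-1,6)
reduced (well bottom): (2,-1,6) with a≤c, −a<b≤a
well minimum |f| = |-2| = 2 (negative-definite)

2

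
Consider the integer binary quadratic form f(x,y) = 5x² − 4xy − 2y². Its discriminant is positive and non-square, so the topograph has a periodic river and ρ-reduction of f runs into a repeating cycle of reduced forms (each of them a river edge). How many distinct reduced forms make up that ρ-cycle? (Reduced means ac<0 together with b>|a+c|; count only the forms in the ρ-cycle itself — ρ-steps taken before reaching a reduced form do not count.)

D = 56, ⌊√D⌋ = 7
descent: ρ → (-2,4,5)  [lands on river]
river: ρ → (5,6,-1)
river: ρ → (-1,6,5)
river: ρ → (5,4,-2)
ρ-cycle length = 4 (tail of 1 descent step not counted)

4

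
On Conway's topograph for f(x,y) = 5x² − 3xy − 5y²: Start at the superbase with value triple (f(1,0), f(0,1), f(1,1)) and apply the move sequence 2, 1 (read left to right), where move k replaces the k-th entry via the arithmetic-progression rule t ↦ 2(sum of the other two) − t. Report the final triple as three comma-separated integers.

start (5,-5,-3) = (f(1,0),f(0,1),f(1,1))
replace slot 2: 2·(5+(-3)) − (-5) = 9 → (5,9,-3)
replace slot 1: 2·(9+(-3)) − 5 = 7 → (7,9,-3)

7,9,-3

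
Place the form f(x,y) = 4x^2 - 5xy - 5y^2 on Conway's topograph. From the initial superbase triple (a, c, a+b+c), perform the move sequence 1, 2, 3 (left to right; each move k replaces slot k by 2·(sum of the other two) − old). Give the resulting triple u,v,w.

start (4,-5,-6) = (f(1,0),f(0,1),f(1,1))
replace slot 1: 2·((-5)+(-6)) − 4 = -26 → (-26,-5,-6)
replace slot 2: 2·((-26)+(-6)) − (-5) = -59 → (-26,-59,-6)
replace slot 3: 2·((-26)+(-59)) − (-6) = -164 → (-26,-59,-164)

-26,-59,-164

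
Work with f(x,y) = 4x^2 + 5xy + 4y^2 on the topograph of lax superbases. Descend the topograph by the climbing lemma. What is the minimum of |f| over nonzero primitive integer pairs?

translate: b→-3 (≡5 mod 8), so (4,5,4)→(4,-3,3)
flip: (4,-3,3)→(3,3,4)
reduced (well bottom): (3,3,4) with a≤c, −a<b≤a
well minimum = a = 3

3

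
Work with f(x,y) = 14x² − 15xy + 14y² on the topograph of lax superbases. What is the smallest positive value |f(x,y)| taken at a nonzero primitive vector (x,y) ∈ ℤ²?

translate: b→13 (≡-15 mod 28), so (14,-15,14)→(14,13,13)
flip: (14,13,13)→(13,-13,14)
translate: b→13 (≡-13 mod 26), so (13,-13,14)→(13,13,14)
reduced (well bottom): (13,13,14) with a≤c, −a<b≤a
well minimum = a = 13

13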